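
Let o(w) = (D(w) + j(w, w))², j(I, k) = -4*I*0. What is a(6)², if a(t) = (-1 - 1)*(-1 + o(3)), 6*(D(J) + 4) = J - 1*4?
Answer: 346921/324 ≈ 1070.7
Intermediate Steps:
j(I, k) = 0
D(J) = -14/3 + J/6 (D(J) = -4 + (J - 1*4)/6 = -4 + (J - 4)/6 = -4 + (-4 + J)/6 = -4 + (-⅔ + J/6) = -14/3 + J/6)
o(w) = (-14/3 + w/6)² (o(w) = ((-14/3 + w/6) + 0)² = (-14/3 + w/6)²)
a(t) = -589/18 (a(t) = (-1 - 1)*(-1 + (-28 + 3)²/36) = -2*(-1 + (1/36)*(-25)²) = -2*(-1 + (1/36)*625) = -2*(-1 + 625/36) = -2*589/36 = -589/18)
a(6)² = (-589/18)² = 346921/324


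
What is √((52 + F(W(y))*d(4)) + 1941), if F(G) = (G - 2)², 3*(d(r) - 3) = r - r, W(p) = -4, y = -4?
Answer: √2101 ≈ 45.837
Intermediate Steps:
d(r) = 3 (d(r) = 3 + (r - r)/3 = 3 + (⅓)*0 = 3 + 0 = 3)
F(G) = (-2 + G)²
√((52 + F(W(y))*d(4)) + 1941) = √((52 + (-2 - 4)²*3) + 1941) = √((52 + (-6)²*3) + 1941) = √((52 + 36*3) + 1941) = √((52 + 108) + 1941) = √(160 + 1941) = √2101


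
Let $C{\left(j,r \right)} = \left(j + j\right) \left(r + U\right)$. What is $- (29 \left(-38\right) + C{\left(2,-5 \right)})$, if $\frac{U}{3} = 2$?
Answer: $1098$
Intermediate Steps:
$U = 6$ ($U = 3 \cdot 2 = 6$)
$C{\left(j,r \right)} = 2 j \left(6 + r\right)$ ($C{\left(j,r \right)} = \left(j + j\right) \left(r + 6\right) = 2 j \left(6 + r\right)$)
$- (29 \left(-38\right) + C{\left(2,-5 \right)}) = - (29 \left(-38\right) + 2 \cdot 2 \left(6 - 5\right)) = - (-1102 + 2 \cdot 2 \cdot 1) = - (-1102 + 4) = \left(-1\right) \left(-1098\right) = 1098$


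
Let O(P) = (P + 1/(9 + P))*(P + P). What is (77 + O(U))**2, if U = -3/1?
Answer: 8836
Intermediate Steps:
U = -3 (U = -3*1 = -3)
O(P) = 2*P*(P + 1/(9 + P)) (O(P) = (P + 1/(9 + P))*(2*P) = 2*P*(P + 1/(9 + P)))
(77 + O(U))**2 = (77 + 2*(-3)*(1 + (-3)**2 + 9*(-3))/(9 - 3))**2 = (77 + 2*(-3)*(1 + 9 - 27)/6)**2 = (77 + 2*(-3)*(1/6)*(-17))**2 = (77 + 17)**2 = 94**2 = 8836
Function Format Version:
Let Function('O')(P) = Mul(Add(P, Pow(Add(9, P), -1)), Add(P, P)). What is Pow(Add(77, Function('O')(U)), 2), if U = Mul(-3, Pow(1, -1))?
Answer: 8836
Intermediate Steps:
U = -3 (U = Mul(-3, 1) = -3)
Function('O')(P) = Mul(2, P, Add(P, Pow(Add(9, P), -1))) (Function('O')(P) = Mul(Add(P, Pow(Add(9, P), -1)), Mul(2, P)) = Mul(2, P, Add(P, Pow(Add(9, P), -1))))
Pow(Add(77, Function('O')(U)), 2) = Pow(Add(77, Mul(2, -3, Pow(Add(9, -3), -1), Add(1, Pow(-3, 2), Mul(9, -3)))), 2) = Pow(Add(77, Mul(2, -3, Pow(6, -1), Add(1, 9, -27))), 2) = Pow(Add(77, Mul(2, -3, Rational(1, 6), -17)), 2) = Pow(Add(77, 17), 2) = Pow(94, 2) = 8836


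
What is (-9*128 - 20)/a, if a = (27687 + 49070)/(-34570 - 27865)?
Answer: 73173820/76757 ≈ 953.32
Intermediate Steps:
a = -76757/62435 (a = 76757/(-62435) = 76757*(-1/62435) = -76757/62435 ≈ -1.2294)
(-9*128 - 20)/a = (-9*128 - 20)/(-76757/62435) = (-1152 - 20)*(-62435/76757) = -1172*(-62435/76757) = 73173820/76757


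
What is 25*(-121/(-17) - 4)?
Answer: 1325/17 ≈ 77.941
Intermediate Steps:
25*(-121/(-17) - 4) = 25*(-121*(-1/17) - 4) = 25*(121/17 - 4) = 25*(53/17) = 1325/17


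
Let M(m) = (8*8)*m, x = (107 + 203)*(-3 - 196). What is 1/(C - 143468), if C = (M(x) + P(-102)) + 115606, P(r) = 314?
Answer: -1/3975708 ≈ -2.5153e-7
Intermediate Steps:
x = -61690 (x = 310*(-199) = -61690)
M(m) = 64*m
C = -3832240 (C = (64*(-61690) + 314) + 115606 = (-3948160 + 314) + 115606 = -3947846 + 115606 = -3832240)
1/(C - 143468) = 1/(-3832240 - 143468) = 1/(-3975708) = -1/3975708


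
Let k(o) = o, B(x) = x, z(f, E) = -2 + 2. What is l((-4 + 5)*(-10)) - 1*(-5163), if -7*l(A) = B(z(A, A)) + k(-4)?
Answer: 36145/7 ≈ 5163.6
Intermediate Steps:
z(f, E) = 0
l(A) = 4/7 (l(A) = -(0 - 4)/7 = -1/7*(-4) = 4/7)
l((-4 + 5)*(-10)) - 1*(-5163) = 4/7 - 1*(-5163) = 4/7 + 5163 = 36145/7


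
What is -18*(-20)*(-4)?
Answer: -1440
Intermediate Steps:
-18*(-20)*(-4) = 360*(-4) = -1440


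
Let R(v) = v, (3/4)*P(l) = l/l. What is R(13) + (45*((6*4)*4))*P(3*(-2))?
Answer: 5773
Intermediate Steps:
P(l) = 4/3 (P(l) = 4*(l/l)/3 = (4/3)*1 = 4/3)
R(13) + (45*((6*4)*4))*P(3*(-2)) = 13 + (45*((6*4)*4))*(4/3) = 13 + (45*(24*4))*(4/3) = 13 + (45*96)*(4/3) = 13 + 4320*(4/3) = 13 + 5760 = 5773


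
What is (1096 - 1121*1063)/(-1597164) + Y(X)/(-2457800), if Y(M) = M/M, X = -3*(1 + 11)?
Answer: 731518915859/981377419800 ≈ 0.74540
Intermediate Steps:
X = -36 (X = -3*12 = -36)
Y(M) = 1
(1096 - 1121*1063)/(-1597164) + Y(X)/(-2457800) = (1096 - 1121*1063)/(-1597164) + 1/(-2457800) = (1096 - 1191623)*(-1/1597164) + 1*(-1/2457800) = -1190527*(-1/1597164) - 1/2457800 = 1190527/1597164 - 1/2457800 = 731518915859/981377419800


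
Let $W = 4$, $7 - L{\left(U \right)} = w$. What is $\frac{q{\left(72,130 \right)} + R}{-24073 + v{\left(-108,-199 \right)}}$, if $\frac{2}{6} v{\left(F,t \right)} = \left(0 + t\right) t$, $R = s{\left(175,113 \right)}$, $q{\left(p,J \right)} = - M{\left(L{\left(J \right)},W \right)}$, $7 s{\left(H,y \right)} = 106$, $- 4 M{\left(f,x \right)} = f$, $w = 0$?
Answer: $\frac{473}{2652440} \approx 0.00017833$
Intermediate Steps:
$L{\left(U \right)} = 7$ ($L{\left(U \right)} = 7 - 0 = 7 + 0 = 7$)
$M{\left(f,x \right)} = - \frac{f}{4}$
$s{\left(H,y \right)} = \frac{106}{7}$ ($s{\left(H,y \right)} = \frac{1}{7} \cdot 106 = \frac{106}{7}$)
$q{\left(p,J \right)} = \frac{7}{4}$ ($q{\left(p,J \right)} = - \frac{\left(-1\right) 7}{4} = \left(-1\right) \left(- \frac{7}{4}\right) = \frac{7}{4}$)
$R = \frac{106}{7} \approx 15.143$
$v{\left(F,t \right)} = 3 t^{2}$ ($v{\left(F,t \right)} = 3 \left(0 + t\right) t = 3 t t = 3 t^{2}$)
$\frac{q{\left(72,130 \right)} + R}{-24073 + v{\left(-108,-199 \right)}} = \frac{\frac{7}{4} + \frac{106}{7}}{-24073 + 3 \left(-199\right)^{2}} = \frac{473}{28 \left(-24073 + 3 \cdot 39601\right)} = \frac{473}{28 \left(-24073 + 118803\right)} = \frac{473}{28 \cdot 94730} = \frac{473}{28} \cdot \frac{1}{94730} = \frac{473}{2652440}$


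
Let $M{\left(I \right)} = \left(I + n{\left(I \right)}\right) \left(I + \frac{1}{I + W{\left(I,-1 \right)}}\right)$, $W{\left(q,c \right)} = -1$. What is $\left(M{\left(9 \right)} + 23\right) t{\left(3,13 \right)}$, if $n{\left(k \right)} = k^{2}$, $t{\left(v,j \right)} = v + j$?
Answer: $13508$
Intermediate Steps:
$t{\left(v,j \right)} = j + v$
$M{\left(I \right)} = \left(I + I^{2}\right) \left(I + \frac{1}{-1 + I}\right)$ ($M{\left(I \right)} = \left(I + I^{2}\right) \left(I + \frac{1}{I - 1}\right) = \left(I + I^{2}\right) \left(I + \frac{1}{-1 + I}\right)$)
$\left(M{\left(9 \right)} + 23\right) t{\left(3,13 \right)} = \left(\frac{9 + 9^{4}}{-1 + 9} + 23\right) \left(13 + 3\right) = \left(\frac{9 + 6561}{8} + 23\right) 16 = \left(\frac{1}{8} \cdot 6570 + 23\right) 16 = \left(\frac{3285}{4} + 23\right) 16 = \frac{3377}{4} \cdot 16 = 13508$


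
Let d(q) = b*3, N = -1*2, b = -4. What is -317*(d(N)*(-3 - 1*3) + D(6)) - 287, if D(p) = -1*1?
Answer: -22794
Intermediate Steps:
N = -2
d(q) = -12 (d(q) = -4*3 = -12)
D(p) = -1
-317*(d(N)*(-3 - 1*3) + D(6)) - 287 = -317*(-12*(-3 - 1*3) - 1) - 287 = -317*(-12*(-3 - 3) - 1) - 287 = -317*(-12*(-6) - 1) - 287 = -317*(72 - 1) - 287 = -317*71 - 287 = -22507 - 287 = -22794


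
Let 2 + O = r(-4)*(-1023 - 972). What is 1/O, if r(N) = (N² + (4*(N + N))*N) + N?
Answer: -1/279302 ≈ -3.5804e-6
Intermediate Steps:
r(N) = N + 9*N² (r(N) = (N² + (4*(2*N))*N) + N = (N² + (8*N)*N) + N = (N² + 8*N²) + N = 9*N² + N = N + 9*N²)
O = -279302 (O = -2 + (-4*(1 + 9*(-4)))*(-1023 - 972) = -2 - 4*(1 - 36)*(-1995) = -2 - 4*(-35)*(-1995) = -2 + 140*(-1995) = -2 - 279300 = -279302)
1/O = 1/(-279302) = -1/279302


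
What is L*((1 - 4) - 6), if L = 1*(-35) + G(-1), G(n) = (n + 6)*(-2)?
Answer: 405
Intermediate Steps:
G(n) = -12 - 2*n (G(n) = (6 + n)*(-2) = -12 - 2*n)
L = -45 (L = 1*(-35) + (-12 - 2*(-1)) = -35 + (-12 + 2) = -35 - 10 = -45)
L*((1 - 4) - 6) = -45*((1 - 4) - 6) = -45*(-3 - 6) = -45*(-9) = 405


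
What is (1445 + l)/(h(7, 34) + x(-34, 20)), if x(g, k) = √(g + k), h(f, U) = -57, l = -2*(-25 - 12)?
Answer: -86583/3263 - 1519*I*√14/3263 ≈ -26.535 - 1.7418*I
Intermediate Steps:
l = 74 (l = -2*(-37) = 74)
(1445 + l)/(h(7, 34) + x(-34, 20)) = (1445 + 74)/(-57 + √(-34 + 20)) = 1519/(-57 + √(-14)) = 1519/(-57 + I*√14)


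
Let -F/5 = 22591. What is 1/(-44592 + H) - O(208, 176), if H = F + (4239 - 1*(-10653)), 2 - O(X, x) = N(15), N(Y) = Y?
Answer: 1854514/142655 ≈ 13.000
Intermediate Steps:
F = -112955 (F = -5*22591 = -112955)
O(X, x) = -13 (O(X, x) = 2 - 1*15 = 2 - 15 = -13)
H = -98063 (H = -112955 + (4239 - 1*(-10653)) = -112955 + (4239 + 10653) = -112955 + 14892 = -98063)
1/(-44592 + H) - O(208, 176) = 1/(-44592 - 98063) - 1*(-13) = 1/(-142655) + 13 = -1/142655 + 13 = 1854514/142655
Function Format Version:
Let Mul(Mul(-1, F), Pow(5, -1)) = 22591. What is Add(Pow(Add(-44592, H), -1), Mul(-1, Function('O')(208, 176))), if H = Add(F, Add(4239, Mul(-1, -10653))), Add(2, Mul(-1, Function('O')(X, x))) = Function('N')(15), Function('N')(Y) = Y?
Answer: Rational(1854514, 142655) ≈ 13.000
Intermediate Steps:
F = -112955 (F = Mul(-5, 22591) = -112955)
Function('O')(X, x) = -13 (Function('O')(X, x) = Add(2, Mul(-1, 15)) = Add(2, -15) = -13)
H = -98063 (H = Add(-112955, Add(4239, Mul(-1, -10653))) = Add(-112955, Add(4239, 10653)) = Add(-112955, 14892) = -98063)
Add(Pow(Add(-44592, H), -1), Mul(-1, Function('O')(208, 176))) = Add(Pow(Add(-44592, -98063), -1), Mul(-1, -13)) = Add(Pow(-142655, -1), 13) = Add(Rational(-1, 142655), 13) = Rational(1854514, 142655)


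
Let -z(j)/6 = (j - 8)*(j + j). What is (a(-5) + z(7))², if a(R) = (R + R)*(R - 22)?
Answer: 125316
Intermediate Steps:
z(j) = -12*j*(-8 + j) (z(j) = -6*(j - 8)*(j + j) = -6*(-8 + j)*2*j = -12*j*(-8 + j))
a(R) = 2*R*(-22 + R) (a(R) = (2*R)*(-22 + R) = 2*R*(-22 + R))
(a(-5) + z(7))² = (2*(-5)*(-22 - 5) + 12*7*(8 - 1*7))² = (2*(-5)*(-27) + 12*7*(8 - 7))² = (270 + 12*7*1)² = (270 + 84)² = 354² = 125316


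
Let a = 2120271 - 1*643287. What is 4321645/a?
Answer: 227455/77736 ≈ 2.9260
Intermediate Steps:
a = 1476984 (a = 2120271 - 643287 = 1476984)
4321645/a = 4321645/1476984 = 4321645*(1/1476984) = 227455/77736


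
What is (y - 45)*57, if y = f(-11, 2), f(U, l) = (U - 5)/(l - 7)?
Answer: -11913/5 ≈ -2382.6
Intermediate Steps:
f(U, l) = (-5 + U)/(-7 + l)
y = 16/5 (y = (-5 - 11)/(-7 + 2) = -16/(-5) = -⅕*(-16) = 16/5 ≈ 3.2000)
(y - 45)*57 = (16/5 - 45)*57 = -209/5*57 = -11913/5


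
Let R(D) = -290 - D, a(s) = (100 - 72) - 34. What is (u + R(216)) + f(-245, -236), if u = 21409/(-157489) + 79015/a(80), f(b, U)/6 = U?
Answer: -14260284937/944934 ≈ -15091.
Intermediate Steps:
a(s) = -6 (a(s) = 28 - 34 = -6)
f(b, U) = 6*U
u = -12444121789/944934 (u = 21409/(-157489) + 79015/(-6) = 21409*(-1/157489) + 79015*(-⅙) = -21409/157489 - 79015/6 = -12444121789/944934 ≈ -13169.)
(u + R(216)) + f(-245, -236) = (-12444121789/944934 + (-290 - 1*216)) + 6*(-236) = (-12444121789/944934 + (-290 - 216)) - 1416 = (-12444121789/944934 - 506) - 1416 = -12922258393/944934 - 1416 = -14260284937/944934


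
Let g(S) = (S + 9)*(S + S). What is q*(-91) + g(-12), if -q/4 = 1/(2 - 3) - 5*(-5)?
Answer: 8808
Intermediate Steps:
g(S) = 2*S*(9 + S) (g(S) = (9 + S)*(2*S) = 2*S*(9 + S))
q = -96 (q = -4*(1/(2 - 3) - 5*(-5)) = -4*(1/(-1) + 25) = -4*(-1 + 25) = -4*24 = -96)
q*(-91) + g(-12) = -96*(-91) + 2*(-12)*(9 - 12) = 8736 + 2*(-12)*(-3) = 8736 + 72 = 8808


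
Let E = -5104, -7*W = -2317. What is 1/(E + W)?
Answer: -1/4773 ≈ -0.00020951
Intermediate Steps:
W = 331 (W = -⅐*(-2317) = 331)
1/(E + W) = 1/(-5104 + 331) = 1/(-4773) = -1/4773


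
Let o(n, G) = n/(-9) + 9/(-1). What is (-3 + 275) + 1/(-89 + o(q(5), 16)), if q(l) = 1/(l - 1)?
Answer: 959852/3529 ≈ 271.99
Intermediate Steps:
q(l) = 1/(-1 + l)
o(n, G) = -9 - n/9 (o(n, G) = n*(-⅑) + 9*(-1) = -n/9 - 9 = -9 - n/9)
(-3 + 275) + 1/(-89 + o(q(5), 16)) = (-3 + 275) + 1/(-89 + (-9 - 1/(9*(-1 + 5)))) = 272 + 1/(-89 + (-9 - ⅑/4)) = 272 + 1/(-89 + (-9 - ⅑*¼)) = 272 + 1/(-89 + (-9 - 1/36)) = 272 + 1/(-89 - 325/36) = 272 + 1/(-3529/36) = 272 - 36/3529 = 959852/3529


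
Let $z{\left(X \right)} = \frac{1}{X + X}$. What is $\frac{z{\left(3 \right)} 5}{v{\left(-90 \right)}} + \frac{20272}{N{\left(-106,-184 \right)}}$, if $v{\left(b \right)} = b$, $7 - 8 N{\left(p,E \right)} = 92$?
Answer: $- \frac{17515093}{9180} \approx -1908.0$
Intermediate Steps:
$N{\left(p,E \right)} = - \frac{85}{8}$ ($N{\left(p,E \right)} = \frac{7}{8} - \frac{23}{2} = - \frac{85}{8}$)
$z{\left(X \right)} = \frac{1}{2 X}$
$\frac{z{\left(3 \right)} 5}{v{\left(-90 \right)}} + \frac{20272}{N{\left(-106,-184 \right)}} = \frac{\frac{1}{2 \cdot 3} \cdot 5}{-90} + \frac{20272}{- \frac{85}{8}} = \frac{1}{2} \cdot \frac{1}{3} \cdot 5 \left(- \frac{1}{90}\right) + 20272 \left(- \frac{8}{85}\right) = \frac{1}{6} \cdot 5 \left(- \frac{1}{90}\right) - \frac{162176}{85} = \frac{5}{6} \left(- \frac{1}{90}\right) - \frac{162176}{85} = - \frac{1}{108} - \frac{162176}{85} = - \frac{17515093}{9180}$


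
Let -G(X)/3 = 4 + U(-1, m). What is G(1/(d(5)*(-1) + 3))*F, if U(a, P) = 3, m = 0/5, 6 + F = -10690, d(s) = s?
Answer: 224616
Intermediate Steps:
F = -10696 (F = -6 - 10690 = -10696)
m = 0 (m = 0*(1/5) = 0)
G(X) = -21 (G(X) = -3*(4 + 3) = -3*7 = -21)
G(1/(d(5)*(-1) + 3))*F = -21*(-10696) = 224616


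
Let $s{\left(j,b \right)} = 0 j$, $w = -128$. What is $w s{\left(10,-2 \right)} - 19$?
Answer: $-19$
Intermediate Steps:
$s{\left(j,b \right)} = 0$
$w s{\left(10,-2 \right)} - 19 = \left(-128\right) 0 - 19 = 0 - 19 = -19$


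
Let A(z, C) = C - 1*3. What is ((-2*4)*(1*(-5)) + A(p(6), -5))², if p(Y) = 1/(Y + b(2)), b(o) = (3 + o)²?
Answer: 1024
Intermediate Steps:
p(Y) = 1/(25 + Y) (p(Y) = 1/(Y + (3 + 2)²) = 1/(Y + 5²) = 1/(Y + 25) = 1/(25 + Y))
A(z, C) = -3 + C (A(z, C) = C - 3 = -3 + C)
((-2*4)*(1*(-5)) + A(p(6), -5))² = ((-2*4)*(1*(-5)) + (-3 - 5))² = (-8*(-5) - 8)² = (40 - 8)² = 32² = 1024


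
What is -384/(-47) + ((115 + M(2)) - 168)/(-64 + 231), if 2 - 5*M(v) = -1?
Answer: 308326/39245 ≈ 7.8564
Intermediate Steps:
M(v) = 3/5 (M(v) = 2/5 - 1/5*(-1) = 2/5 + 1/5 = 3/5)
-384/(-47) + ((115 + M(2)) - 168)/(-64 + 231) = -384/(-47) + ((115 + 3/5) - 168)/(-64 + 231) = -384*(-1/47) + (578/5 - 168)/167 = 384/47 - 262/5*1/167 = 384/47 - 262/835 = 308326/39245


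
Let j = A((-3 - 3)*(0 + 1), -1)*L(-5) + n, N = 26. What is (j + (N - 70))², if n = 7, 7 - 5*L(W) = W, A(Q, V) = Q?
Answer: 66049/25 ≈ 2642.0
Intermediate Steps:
L(W) = 7/5 - W/5
j = -37/5 (j = ((-3 - 3)*(0 + 1))*(7/5 - ⅕*(-5)) + 7 = (-6*1)*(7/5 + 1) + 7 = -6*12/5 + 7 = -72/5 + 7 = -37/5 ≈ -7.4000)
(j + (N - 70))² = (-37/5 + (26 - 70))² = (-37/5 - 44)² = (-257/5)² = 66049/25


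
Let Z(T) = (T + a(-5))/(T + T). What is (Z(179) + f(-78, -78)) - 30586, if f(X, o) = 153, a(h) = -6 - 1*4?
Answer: -10894845/358 ≈ -30433.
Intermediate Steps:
a(h) = -10 (a(h) = -6 - 4 = -10)
Z(T) = (-10 + T)/(2*T) (Z(T) = (T - 10)/(T + T) = (-10 + T)/((2*T)) = (-10 + T)*(1/(2*T)) = (-10 + T)/(2*T))
(Z(179) + f(-78, -78)) - 30586 = ((1/2)*(-10 + 179)/179 + 153) - 30586 = ((1/2)*(1/179)*169 + 153) - 30586 = (169/358 + 153) - 30586 = 54943/358 - 30586 = -10894845/358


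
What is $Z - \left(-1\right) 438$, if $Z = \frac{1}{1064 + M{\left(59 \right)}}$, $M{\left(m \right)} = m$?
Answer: $\frac{491875}{1123} \approx 438.0$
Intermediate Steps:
$Z = \frac{1}{1123}$ ($Z = \frac{1}{1064 + 59} = \frac{1}{1123} \approx 0.00089047$)
$Z - \left(-1\right) 438 = \frac{1}{1123} - \left(-1\right) 438 = \frac{1}{1123} - -438 = \frac{1}{1123} + 438 = \frac{491875}{1123}$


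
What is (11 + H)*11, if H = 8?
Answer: 209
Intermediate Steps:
(11 + H)*11 = (11 + 8)*11 = 19*11 = 209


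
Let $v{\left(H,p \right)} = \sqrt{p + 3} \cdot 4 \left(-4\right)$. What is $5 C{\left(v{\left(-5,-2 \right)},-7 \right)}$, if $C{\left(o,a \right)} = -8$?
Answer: $-40$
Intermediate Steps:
$v{\left(H,p \right)} = - 16 \sqrt{3 + p}$ ($v{\left(H,p \right)} = \sqrt{3 + p} 4 \left(-4\right) = 4 \sqrt{3 + p} \left(-4\right) = - 16 \sqrt{3 + p}$)
$5 C{\left(v{\left(-5,-2 \right)},-7 \right)} = 5 \left(-8\right) = -40$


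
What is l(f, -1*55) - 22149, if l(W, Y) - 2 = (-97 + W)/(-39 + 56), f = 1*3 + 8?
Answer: -376585/17 ≈ -22152.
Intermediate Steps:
f = 11 (f = 3 + 8 = 11)
l(W, Y) = -63/17 + W/17 (l(W, Y) = 2 + (-97 + W)/(-39 + 56) = 2 + (-97 + W)/17 = 2 + (-97 + W)*(1/17) = 2 + (-97/17 + W/17) = -63/17 + W/17)
l(f, -1*55) - 22149 = (-63/17 + (1/17)*11) - 22149 = (-63/17 + 11/17) - 22149 = -52/17 - 22149 = -376585/17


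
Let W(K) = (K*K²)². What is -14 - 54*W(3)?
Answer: -39380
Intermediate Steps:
W(K) = K⁶ (W(K) = (K³)² = K⁶)
-14 - 54*W(3) = -14 - 54*3⁶ = -14 - 54*729 = -14 - 39366 = -39380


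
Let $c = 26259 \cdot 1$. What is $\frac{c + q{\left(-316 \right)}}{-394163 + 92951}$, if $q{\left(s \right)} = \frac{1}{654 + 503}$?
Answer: $- \frac{7595416}{87125571} \approx -0.087178$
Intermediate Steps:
$c = 26259$
$q{\left(s \right)} = \frac{1}{1157}$
$\frac{c + q{\left(-316 \right)}}{-394163 + 92951} = \frac{26259 + \frac{1}{1157}}{-394163 + 92951} = \frac{30381664}{1157 \left(-301212\right)} = \frac{30381664}{1157} \left(- \frac{1}{301212}\right) = - \frac{7595416}{87125571}$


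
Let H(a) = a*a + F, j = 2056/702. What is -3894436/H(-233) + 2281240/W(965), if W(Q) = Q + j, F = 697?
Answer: 21352510408346/9340554299 ≈ 2286.0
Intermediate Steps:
j = 1028/351 (j = 2056*(1/702) = 1028/351 ≈ 2.9288)
W(Q) = 1028/351 + Q (W(Q) = Q + 1028/351 = 1028/351 + Q)
H(a) = 697 + a**2 (H(a) = a*a + 697 = a**2 + 697 = 697 + a**2)
-3894436/H(-233) + 2281240/W(965) = -3894436/(697 + (-233)**2) + 2281240/(1028/351 + 965) = -3894436/(697 + 54289) + 2281240/(339743/351) = -3894436/54986 + 2281240*(351/339743) = -3894436*1/54986 + 800715240/339743 = -1947218/27493 + 800715240/339743 = 21352510408346/9340554299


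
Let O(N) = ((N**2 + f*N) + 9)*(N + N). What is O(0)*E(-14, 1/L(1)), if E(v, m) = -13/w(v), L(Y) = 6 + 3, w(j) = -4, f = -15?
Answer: 0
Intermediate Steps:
L(Y) = 9
E(v, m) = 13/4 (E(v, m) = -13/(-4) = -13*(-1/4) = 13/4)
O(N) = 2*N*(9 + N**2 - 15*N) (O(N) = ((N**2 - 15*N) + 9)*(N + N) = (9 + N**2 - 15*N)*(2*N) = 2*N*(9 + N**2 - 15*N))
O(0)*E(-14, 1/L(1)) = (2*0*(9 + 0**2 - 15*0))*(13/4) = (2*0*(9 + 0 + 0))*(13/4) = (2*0*9)*(13/4) = 0*(13/4) = 0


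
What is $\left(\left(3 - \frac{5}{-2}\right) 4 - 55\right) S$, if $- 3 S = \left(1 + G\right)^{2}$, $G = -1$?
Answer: $0$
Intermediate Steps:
$S = 0$ ($S = - \frac{\left(1 - 1\right)^{2}}{3} = - \frac{0^{2}}{3} = \left(- \frac{1}{3}\right) 0 = 0$)
$\left(\left(3 - \frac{5}{-2}\right) 4 - 55\right) S = \left(\left(3 - \frac{5}{-2}\right) 4 - 55\right) 0 = \left(\left(3 - - \frac{5}{2}\right) 4 - 55\right) 0 = \left(\left(3 + \frac{5}{2}\right) 4 - 55\right) 0 = \left(\frac{11}{2} \cdot 4 - 55\right) 0 = \left(22 - 55\right) 0 = \left(-33\right) 0 = 0$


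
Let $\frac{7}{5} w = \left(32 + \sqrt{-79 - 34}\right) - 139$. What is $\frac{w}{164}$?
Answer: $- \frac{535}{1148} + \frac{5 i \sqrt{113}}{1148} \approx -0.46603 + 0.046299 i$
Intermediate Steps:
$w = - \frac{535}{7} + \frac{5 i \sqrt{113}}{7}$ ($w = \frac{5 \left(\left(32 + \sqrt{-79 - 34}\right) - 139\right)}{7} = \frac{5 \left(\left(32 + \sqrt{-113}\right) - 139\right)}{7} = \frac{5 \left(\left(32 + i \sqrt{113}\right) - 139\right)}{7} = \frac{5 \left(-107 + i \sqrt{113}\right)}{7} = - \frac{535}{7} + \frac{5 i \sqrt{113}}{7} \approx -76.429 + 7.593 i$)
$\frac{w}{164} = \frac{- \frac{535}{7} + \frac{5 i \sqrt{113}}{7}}{164} = \left(- \frac{535}{7} + \frac{5 i \sqrt{113}}{7}\right) \frac{1}{164} = - \frac{535}{1148} + \frac{5 i \sqrt{113}}{1148}$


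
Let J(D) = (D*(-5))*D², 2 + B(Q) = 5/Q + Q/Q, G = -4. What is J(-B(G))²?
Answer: 13286025/4096 ≈ 3243.7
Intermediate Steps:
B(Q) = -1 + 5/Q (B(Q) = -2 + (5/Q + Q/Q) = -2 + (5/Q + 1) = -2 + (1 + 5/Q) = -1 + 5/Q)
J(D) = -5*D³ (J(D) = (-5*D)*D² = -5*D³)
J(-B(G))² = (-5*(5 - 1*(-4))³/64)² = (-5*(5 + 4)³/64)² = (-5*(-(-1)*9/4)³)² = (-5*(-1*(-9/4))³)² = (-5*(9/4)³)² = (-5*729/64)² = (-3645/64)² = 13286025/4096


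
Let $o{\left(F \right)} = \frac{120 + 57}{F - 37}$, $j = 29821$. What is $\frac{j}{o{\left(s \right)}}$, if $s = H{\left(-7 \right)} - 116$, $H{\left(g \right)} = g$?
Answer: $- \frac{4771360}{177} \approx -26957.0$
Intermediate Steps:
$s = -123$ ($s = -7 - 116 = -123$)
$o{\left(F \right)} = \frac{177}{-37 + F}$
$\frac{j}{o{\left(s \right)}} = \frac{29821}{177 \frac{1}{-37 - 123}} = \frac{29821}{177 \frac{1}{-160}} = \frac{29821}{177 \left(- \frac{1}{160}\right)} = \frac{29821}{- \frac{177}{160}} = 29821 \left(- \frac{160}{177}\right) = - \frac{4771360}{177}$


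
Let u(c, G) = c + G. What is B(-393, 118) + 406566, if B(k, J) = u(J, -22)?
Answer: 406662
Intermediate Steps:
u(c, G) = G + c
B(k, J) = -22 + J
B(-393, 118) + 406566 = (-22 + 118) + 406566 = 96 + 406566 = 406662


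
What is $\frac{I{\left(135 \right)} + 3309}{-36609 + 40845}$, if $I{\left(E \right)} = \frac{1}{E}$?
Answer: $\frac{111679}{142965} \approx 0.78116$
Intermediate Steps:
$\frac{I{\left(135 \right)} + 3309}{-36609 + 40845} = \frac{\frac{1}{135} + 3309}{-36609 + 40845} = \frac{\frac{1}{135} + 3309}{4236} = \frac{446716}{135} \cdot \frac{1}{4236} = \frac{111679}{142965}$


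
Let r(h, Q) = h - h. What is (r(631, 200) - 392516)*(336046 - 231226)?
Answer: -41143527120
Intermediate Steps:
r(h, Q) = 0
(r(631, 200) - 392516)*(336046 - 231226) = (0 - 392516)*(336046 - 231226) = -392516*104820 = -41143527120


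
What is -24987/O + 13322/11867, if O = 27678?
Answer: 24068529/109484942 ≈ 0.21983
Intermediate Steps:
-24987/O + 13322/11867 = -24987/27678 + 13322/11867 = -24987*1/27678 + 13322*(1/11867) = -8329/9226 + 13322/11867 = 24068529/109484942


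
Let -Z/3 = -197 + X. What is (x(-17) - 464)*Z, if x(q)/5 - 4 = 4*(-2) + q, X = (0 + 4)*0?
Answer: -336279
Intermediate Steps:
X = 0 (X = 4*0 = 0)
Z = 591 (Z = -3*(-197 + 0) = -3*(-197) = 591)
x(q) = -20 + 5*q (x(q) = 20 + 5*(4*(-2) + q) = 20 + 5*(-8 + q) = 20 + (-40 + 5*q) = -20 + 5*q)
(x(-17) - 464)*Z = ((-20 + 5*(-17)) - 464)*591 = ((-20 - 85) - 464)*591 = (-105 - 464)*591 = -569*591 = -336279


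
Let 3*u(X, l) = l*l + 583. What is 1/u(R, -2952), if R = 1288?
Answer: 3/8714887 ≈ 3.4424e-7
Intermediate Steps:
u(X, l) = 583/3 + l**2/3 (u(X, l) = (l*l + 583)/3 = (l**2 + 583)/3 = (583 + l**2)/3 = 583/3 + l**2/3)
1/u(R, -2952) = 1/(583/3 + (1/3)*(-2952)**2) = 1/(583/3 + (1/3)*8714304) = 1/(583/3 + 2904768) = 1/(8714887/3) = 3/8714887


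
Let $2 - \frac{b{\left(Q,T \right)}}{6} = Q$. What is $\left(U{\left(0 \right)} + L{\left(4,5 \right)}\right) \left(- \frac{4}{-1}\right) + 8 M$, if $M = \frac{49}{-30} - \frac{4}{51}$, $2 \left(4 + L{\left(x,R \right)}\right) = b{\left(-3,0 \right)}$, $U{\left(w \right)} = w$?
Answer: $\frac{2576}{85} \approx 30.306$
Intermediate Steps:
$b{\left(Q,T \right)} = 12 - 6 Q$
$L{\left(x,R \right)} = 11$ ($L{\left(x,R \right)} = -4 + \frac{12 - -18}{2} = -4 + \frac{12 + 18}{2} = -4 + \frac{1}{2} \cdot 30 = -4 + 15 = 11$)
$M = - \frac{291}{170}$ ($M = 49 \left(- \frac{1}{30}\right) - \frac{4}{51} = - \frac{49}{30} - \frac{4}{51} = - \frac{291}{170} \approx -1.7118$)
$\left(U{\left(0 \right)} + L{\left(4,5 \right)}\right) \left(- \frac{4}{-1}\right) + 8 M = \left(0 + 11\right) \left(- \frac{4}{-1}\right) + 8 \left(- \frac{291}{170}\right) = 11 \left(\left(-4\right) \left(-1\right)\right) - \frac{1164}{85} = 11 \cdot 4 - \frac{1164}{85} = 44 - \frac{1164}{85} = \frac{2576}{85}$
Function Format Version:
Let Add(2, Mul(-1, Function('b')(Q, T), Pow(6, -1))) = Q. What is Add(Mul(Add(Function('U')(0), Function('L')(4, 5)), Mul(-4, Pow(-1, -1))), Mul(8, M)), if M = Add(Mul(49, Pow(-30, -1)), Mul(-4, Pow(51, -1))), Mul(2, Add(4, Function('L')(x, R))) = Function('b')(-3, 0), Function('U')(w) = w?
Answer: Rational(2576, 85) ≈ 30.306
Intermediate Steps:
Function('b')(Q, T) = Add(12, Mul(-6, Q))
Function('L')(x, R) = 11 (Function('L')(x, R) = Add(-4, Mul(Rational(1, 2), Add(12, Mul(-6, -3)))) = Add(-4, Mul(Rational(1, 2), Add(12, 18))) = Add(-4, Mul(Rational(1, 2), 30)) = Add(-4, 15) = 11)
M = Rational(-291, 170) (M = Add(Mul(49, Rational(-1, 30)), Mul(-4, Rational(1, 51))) = Add(Rational(-49, 30), Rational(-4, 51)) = Rational(-291, 170) ≈ -1.7118)
Add(Mul(Add(Function('U')(0), Function('L')(4, 5)), Mul(-4, Pow(-1, -1))), Mul(8, M)) = Add(Mul(Add(0, 11), Mul(-4, Pow(-1, -1))), Mul(8, Rational(-291, 170))) = Add(Mul(11, Mul(-4, -1)), Rational(-1164, 85)) = Add(Mul(11, 4), Rational(-1164, 85)) = Add(44, Rational(-1164, 85)) = Rational(2576, 85)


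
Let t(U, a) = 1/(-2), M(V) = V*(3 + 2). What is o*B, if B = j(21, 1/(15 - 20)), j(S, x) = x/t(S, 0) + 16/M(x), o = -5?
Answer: 78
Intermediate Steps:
M(V) = 5*V (M(V) = V*5 = 5*V)
t(U, a) = -½
j(S, x) = -2*x + 16/(5*x) (j(S, x) = x/(-½) + 16/((5*x)) = x*(-2) + 16*(1/(5*x)) = -2*x + 16/(5*x))
B = -78/5 (B = -2/(15 - 20) + 16/(5*(1/(15 - 20))) = -2/(-5) + 16/(5*(1/(-5))) = -2*(-⅕) + 16/(5*(-⅕)) = ⅖ + (16/5)*(-5) = ⅖ - 16 = -78/5 ≈ -15.600)
o*B = -5*(-78/5) = 78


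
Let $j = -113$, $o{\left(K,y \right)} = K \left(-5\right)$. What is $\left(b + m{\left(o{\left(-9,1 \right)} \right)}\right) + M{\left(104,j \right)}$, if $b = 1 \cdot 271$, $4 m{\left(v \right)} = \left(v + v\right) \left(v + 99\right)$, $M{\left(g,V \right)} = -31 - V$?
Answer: $3593$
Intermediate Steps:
$o{\left(K,y \right)} = - 5 K$
$m{\left(v \right)} = \frac{v \left(99 + v\right)}{2}$ ($m{\left(v \right)} = \frac{\left(v + v\right) \left(v + 99\right)}{4} = \frac{2 v \left(99 + v\right)}{4} = \frac{v \left(99 + v\right)}{2}$)
$b = 271$
$\left(b + m{\left(o{\left(-9,1 \right)} \right)}\right) + M{\left(104,j \right)} = \left(271 + \frac{\left(-5\right) \left(-9\right) \left(99 - -45\right)}{2}\right) - -82 = \left(271 + \frac{1}{2} \cdot 45 \left(99 + 45\right)\right) + \left(-31 + 113\right) = \left(271 + \frac{1}{2} \cdot 45 \cdot 144\right) + 82 = \left(271 + 3240\right) + 82 = 3511 + 82 = 3593$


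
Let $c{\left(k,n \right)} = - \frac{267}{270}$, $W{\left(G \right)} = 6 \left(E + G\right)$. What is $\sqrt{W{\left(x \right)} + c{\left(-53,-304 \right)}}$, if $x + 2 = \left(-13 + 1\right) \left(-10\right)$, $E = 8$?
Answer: $\frac{\sqrt{679510}}{30} \approx 27.477$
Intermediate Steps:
$x = 118$ ($x = -2 + \left(-13 + 1\right) \left(-10\right) = -2 - -120 = -2 + 120 = 118$)
$W{\left(G \right)} = 48 + 6 G$ ($W{\left(G \right)} = 6 \left(8 + G\right) = 48 + 6 G$)
$c{\left(k,n \right)} = - \frac{89}{90}$ ($c{\left(k,n \right)} = \left(-267\right) \frac{1}{270} = - \frac{89}{90}$)
$\sqrt{W{\left(x \right)} + c{\left(-53,-304 \right)}} = \sqrt{\left(48 + 6 \cdot 118\right) - \frac{89}{90}} = \sqrt{\left(48 + 708\right) - \frac{89}{90}} = \sqrt{756 - \frac{89}{90}} = \sqrt{\frac{67951}{90}} = \frac{\sqrt{679510}}{30}$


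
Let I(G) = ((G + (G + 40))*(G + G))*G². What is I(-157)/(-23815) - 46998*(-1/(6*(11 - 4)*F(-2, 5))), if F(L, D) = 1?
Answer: -2094052379/23815 ≈ -87930.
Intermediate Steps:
I(G) = 2*G³*(40 + 2*G) (I(G) = ((G + (40 + G))*(2*G))*G² = ((40 + 2*G)*(2*G))*G² = (2*G*(40 + 2*G))*G² = 2*G³*(40 + 2*G))
I(-157)/(-23815) - 46998*(-1/(6*(11 - 4)*F(-2, 5))) = (4*(-157)³*(20 - 157))/(-23815) - 46998*(-1/(6*(11 - 4))) = (4*(-3869893)*(-137))*(-1/23815) - 46998/((7*(-6))*1) = 2120701364*(-1/23815) - 46998/((-42*1)) = -2120701364/23815 - 46998/(-42) = -2120701364/23815 - 46998*(-1/42) = -2120701364/23815 + 1119 = -2094052379/23815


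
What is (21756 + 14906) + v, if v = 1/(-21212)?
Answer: 777674343/21212 ≈ 36662.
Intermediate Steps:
v = -1/21212 ≈ -4.7143e-5
(21756 + 14906) + v = (21756 + 14906) - 1/21212 = 36662 - 1/21212 = 777674343/21212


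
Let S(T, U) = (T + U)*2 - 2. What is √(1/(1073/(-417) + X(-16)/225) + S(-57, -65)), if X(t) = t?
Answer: 7*I*√34387980879/82699 ≈ 15.696*I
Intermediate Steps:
S(T, U) = -2 + 2*T + 2*U (S(T, U) = (2*T + 2*U) - 2 = -2 + 2*T + 2*U)
√(1/(1073/(-417) + X(-16)/225) + S(-57, -65)) = √(1/(1073/(-417) - 16/225) + (-2 + 2*(-57) + 2*(-65))) = √(1/(1073*(-1/417) - 16*1/225) + (-2 - 114 - 130)) = √(1/(-1073/417 - 16/225) - 246) = √(1/(-82699/31275) - 246) = √(-31275/82699 - 246) = √(-20375229/82699) = 7*I*√34387980879/82699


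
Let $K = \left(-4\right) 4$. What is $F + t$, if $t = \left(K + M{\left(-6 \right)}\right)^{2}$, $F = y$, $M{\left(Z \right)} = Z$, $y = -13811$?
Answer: $-13327$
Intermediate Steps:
$K = -16$
$F = -13811$
$t = 484$ ($t = \left(-16 - 6\right)^{2} = \left(-22\right)^{2} = 484$)
$F + t = -13811 + 484 = -13327$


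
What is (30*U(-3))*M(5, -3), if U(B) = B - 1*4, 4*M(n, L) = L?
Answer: 315/2 ≈ 157.50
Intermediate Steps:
M(n, L) = L/4
U(B) = -4 + B (U(B) = B - 4 = -4 + B)
(30*U(-3))*M(5, -3) = (30*(-4 - 3))*((¼)*(-3)) = (30*(-7))*(-¾) = -210*(-¾) = 315/2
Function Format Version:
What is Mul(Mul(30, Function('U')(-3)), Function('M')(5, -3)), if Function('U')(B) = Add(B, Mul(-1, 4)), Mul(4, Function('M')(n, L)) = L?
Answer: Rational(315, 2) ≈ 157.50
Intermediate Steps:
Function('M')(n, L) = Mul(Rational(1, 4), L)
Function('U')(B) = Add(-4, B) (Function('U')(B) = Add(B, -4) = Add(-4, B))
Mul(Mul(30, Function('U')(-3)), Function('M')(5, -3)) = Mul(Mul(30, Add(-4, -3)), Mul(Rational(1, 4), -3)) = Mul(Mul(30, -7), Rational(-3, 4)) = Mul(-210, Rational(-3, 4)) = Rational(315, 2)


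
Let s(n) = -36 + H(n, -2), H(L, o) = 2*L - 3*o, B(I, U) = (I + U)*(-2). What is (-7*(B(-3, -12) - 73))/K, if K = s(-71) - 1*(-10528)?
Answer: 301/10356 ≈ 0.029065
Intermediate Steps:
B(I, U) = -2*I - 2*U
H(L, o) = -3*o + 2*L
s(n) = -30 + 2*n (s(n) = -36 + (-3*(-2) + 2*n) = -36 + (6 + 2*n) = -30 + 2*n)
K = 10356 (K = (-30 + 2*(-71)) - 1*(-10528) = (-30 - 142) + 10528 = -172 + 10528 = 10356)
(-7*(B(-3, -12) - 73))/K = -7*((-2*(-3) - 2*(-12)) - 73)/10356 = -7*((6 + 24) - 73)*(1/10356) = -7*(30 - 73)*(1/10356) = -7*(-43)*(1/10356) = 301*(1/10356) = 301/10356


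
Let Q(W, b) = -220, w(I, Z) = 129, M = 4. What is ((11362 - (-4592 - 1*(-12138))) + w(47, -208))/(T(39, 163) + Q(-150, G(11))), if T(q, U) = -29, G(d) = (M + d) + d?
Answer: -1315/83 ≈ -15.843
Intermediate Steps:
G(d) = 4 + 2*d (G(d) = (4 + d) + d = 4 + 2*d)
((11362 - (-4592 - 1*(-12138))) + w(47, -208))/(T(39, 163) + Q(-150, G(11))) = ((11362 - (-4592 - 1*(-12138))) + 129)/(-29 - 220) = ((11362 - (-4592 + 12138)) + 129)/(-249) = ((11362 - 1*7546) + 129)*(-1/249) = ((11362 - 7546) + 129)*(-1/249) = (3816 + 129)*(-1/249) = 3945*(-1/249) = -1315/83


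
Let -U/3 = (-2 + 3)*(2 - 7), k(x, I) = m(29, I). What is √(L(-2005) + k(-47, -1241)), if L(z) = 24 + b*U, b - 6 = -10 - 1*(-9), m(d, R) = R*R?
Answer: 2*√385045 ≈ 1241.0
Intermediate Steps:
m(d, R) = R²
k(x, I) = I²
b = 5 (b = 6 + (-10 - 1*(-9)) = 6 + (-10 + 9) = 6 - 1 = 5)
U = 15 (U = -3*(-2 + 3)*(2 - 7) = -3*(-5) = 15)
L(z) = 99 (L(z) = 24 + 5*15 = 24 + 75 = 99)
√(L(-2005) + k(-47, -1241)) = √(99 + (-1241)²) = √(99 + 1540081) = √1540180 = 2*√385045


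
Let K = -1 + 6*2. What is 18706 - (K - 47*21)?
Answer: 19682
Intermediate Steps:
K = 11 (K = -1 + 12 = 11)
18706 - (K - 47*21) = 18706 - (11 - 47*21) = 18706 - (11 - 987) = 18706 - 1*(-976) = 18706 + 976 = 19682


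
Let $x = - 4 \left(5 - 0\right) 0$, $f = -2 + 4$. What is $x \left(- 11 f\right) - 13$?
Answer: $-13$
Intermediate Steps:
$f = 2$
$x = 0$ ($x = - 4 \left(5 + 0\right) 0 = \left(-4\right) 5 \cdot 0 = \left(-20\right) 0 = 0$)
$x \left(- 11 f\right) - 13 = 0 \left(\left(-11\right) 2\right) - 13 = 0 \left(-22\right) - 13 = 0 - 13 = -13$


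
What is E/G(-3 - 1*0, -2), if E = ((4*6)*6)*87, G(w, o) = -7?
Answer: -12528/7 ≈ -1789.7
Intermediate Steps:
E = 12528 (E = (24*6)*87 = 144*87 = 12528)
E/G(-3 - 1*0, -2) = 12528/(-7) = 12528*(-⅐) = -12528/7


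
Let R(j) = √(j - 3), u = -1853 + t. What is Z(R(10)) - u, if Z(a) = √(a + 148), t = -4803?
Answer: 6656 + √(148 + √7) ≈ 6668.3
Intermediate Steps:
u = -6656 (u = -1853 - 4803 = -6656)
R(j) = √(-3 + j)
Z(a) = √(148 + a)
Z(R(10)) - u = √(148 + √(-3 + 10)) - 1*(-6656) = √(148 + √7) + 6656 = 6656 + √(148 + √7)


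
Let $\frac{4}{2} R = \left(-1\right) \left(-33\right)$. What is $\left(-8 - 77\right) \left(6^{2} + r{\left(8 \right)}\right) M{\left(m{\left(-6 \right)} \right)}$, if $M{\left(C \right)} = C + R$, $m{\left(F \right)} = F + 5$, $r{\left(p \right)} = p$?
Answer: $-57970$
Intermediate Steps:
$m{\left(F \right)} = 5 + F$
$R = \frac{33}{2}$ ($R = \frac{\left(-1\right) \left(-33\right)}{2} = \frac{1}{2} \cdot 33 = \frac{33}{2} \approx 16.5$)
$M{\left(C \right)} = \frac{33}{2} + C$ ($M{\left(C \right)} = C + \frac{33}{2} = \frac{33}{2} + C$)
$\left(-8 - 77\right) \left(6^{2} + r{\left(8 \right)}\right) M{\left(m{\left(-6 \right)} \right)} = \left(-8 - 77\right) \left(6^{2} + 8\right) \left(\frac{33}{2} + \left(5 - 6\right)\right) = - 85 \left(36 + 8\right) \left(\frac{33}{2} - 1\right) = \left(-85\right) 44 \cdot \frac{31}{2} = \left(-3740\right) \frac{31}{2} = -57970$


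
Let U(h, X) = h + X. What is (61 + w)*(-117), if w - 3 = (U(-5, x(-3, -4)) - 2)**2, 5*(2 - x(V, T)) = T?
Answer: -238797/25 ≈ -9551.9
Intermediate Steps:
x(V, T) = 2 - T/5
U(h, X) = X + h
w = 516/25 (w = 3 + (((2 - 1/5*(-4)) - 5) - 2)**2 = 3 + (((2 + 4/5) - 5) - 2)**2 = 3 + ((14/5 - 5) - 2)**2 = 3 + (-11/5 - 2)**2 = 3 + (-21/5)**2 = 3 + 441/25 = 516/25 ≈ 20.640)
(61 + w)*(-117) = (61 + 516/25)*(-117) = (2041/25)*(-117) = -238797/25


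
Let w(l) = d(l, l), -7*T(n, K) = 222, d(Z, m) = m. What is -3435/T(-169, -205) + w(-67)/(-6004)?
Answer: 24063509/222148 ≈ 108.32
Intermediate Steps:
T(n, K) = -222/7 (T(n, K) = -⅐*222 = -222/7)
w(l) = l
-3435/T(-169, -205) + w(-67)/(-6004) = -3435/(-222/7) - 67/(-6004) = -3435*(-7/222) - 67*(-1/6004) = 8015/74 + 67/6004 = 24063509/222148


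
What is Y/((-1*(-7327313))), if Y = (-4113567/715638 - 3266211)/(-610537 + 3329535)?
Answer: -779142940395/4752539885753248204 ≈ -1.6394e-7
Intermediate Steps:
Y = -779142940395/648606096908 (Y = (-4113567*1/715638 - 3266211)/2718998 = (-1371189/238546 - 3266211)*(1/2718998) = -779142940395/238546*1/2718998 = -779142940395/648606096908 ≈ -1.2013)
Y/((-1*(-7327313))) = -779142940395/(648606096908*((-1*(-7327313)))) = -779142940395/648606096908/7327313 = -779142940395/648606096908*1/7327313 = -779142940395/4752539885753248204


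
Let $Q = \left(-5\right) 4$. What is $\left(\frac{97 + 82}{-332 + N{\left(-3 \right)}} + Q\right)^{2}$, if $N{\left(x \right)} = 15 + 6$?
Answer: $\frac{40947201}{96721} \approx 423.35$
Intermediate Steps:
$N{\left(x \right)} = 21$
$Q = -20$
$\left(\frac{97 + 82}{-332 + N{\left(-3 \right)}} + Q\right)^{2} = \left(\frac{97 + 82}{-332 + 21} - 20\right)^{2} = \left(\frac{179}{-311} - 20\right)^{2} = \left(179 \left(- \frac{1}{311}\right) - 20\right)^{2} = \left(- \frac{179}{311} - 20\right)^{2} = \left(- \frac{6399}{311}\right)^{2} = \frac{40947201}{96721}$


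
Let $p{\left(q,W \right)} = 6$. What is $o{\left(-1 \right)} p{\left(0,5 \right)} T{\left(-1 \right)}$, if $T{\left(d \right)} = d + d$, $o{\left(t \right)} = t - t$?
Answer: $0$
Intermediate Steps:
$o{\left(t \right)} = 0$
$T{\left(d \right)} = 2 d$
$o{\left(-1 \right)} p{\left(0,5 \right)} T{\left(-1 \right)} = 0 \cdot 6 \cdot 2 \left(-1\right) = 0 \left(-2\right) = 0$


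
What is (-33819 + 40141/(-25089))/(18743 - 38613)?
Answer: 424262516/249259215 ≈ 1.7021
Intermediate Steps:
(-33819 + 40141/(-25089))/(18743 - 38613) = (-33819 + 40141*(-1/25089))/(-19870) = (-33819 - 40141/25089)*(-1/19870) = -848525032/25089*(-1/19870) = 424262516/249259215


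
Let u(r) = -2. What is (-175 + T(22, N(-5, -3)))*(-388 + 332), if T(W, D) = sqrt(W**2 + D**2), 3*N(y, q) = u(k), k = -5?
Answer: 9800 - 112*sqrt(1090)/3 ≈ 8567.4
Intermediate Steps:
N(y, q) = -2/3 (N(y, q) = (1/3)*(-2) = -2/3)
T(W, D) = sqrt(D**2 + W**2)
(-175 + T(22, N(-5, -3)))*(-388 + 332) = (-175 + sqrt((-2/3)**2 + 22**2))*(-388 + 332) = (-175 + sqrt(4/9 + 484))*(-56) = (-175 + sqrt(4360/9))*(-56) = (-175 + 2*sqrt(1090)/3)*(-56) = 9800 - 112*sqrt(1090)/3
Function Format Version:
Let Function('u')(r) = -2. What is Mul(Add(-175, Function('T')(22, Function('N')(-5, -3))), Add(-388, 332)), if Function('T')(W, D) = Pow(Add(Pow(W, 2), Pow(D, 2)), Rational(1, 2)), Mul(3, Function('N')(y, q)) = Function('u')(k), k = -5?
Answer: Add(9800, Mul(Rational(-112, 3), Pow(1090, Rational(1, 2)))) ≈ 8567.4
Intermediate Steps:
Function('N')(y, q) = Rational(-2, 3) (Function('N')(y, q) = Mul(Rational(1, 3), -2) = Rational(-2, 3))
Function('T')(W, D) = Pow(Add(Pow(D, 2), Pow(W, 2)), Rational(1, 2))
Mul(Add(-175, Function('T')(22, Function('N')(-5, -3))), Add(-388, 332)) = Mul(Add(-175, Pow(Add(Pow(Rational(-2, 3), 2), Pow(22, 2)), Rational(1, 2))), Add(-388, 332)) = Mul(Add(-175, Pow(Add(Rational(4, 9), 484), Rational(1, 2))), -56) = Mul(Add(-175, Pow(Rational(4360, 9), Rational(1, 2))), -56) = Mul(Add(-175, Mul(Rational(2, 3), Pow(1090, Rational(1, 2)))), -56) = Add(9800, Mul(Rational(-112, 3), Pow(1090, Rational(1, 2))))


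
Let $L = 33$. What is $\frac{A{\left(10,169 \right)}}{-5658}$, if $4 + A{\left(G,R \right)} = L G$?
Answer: $- \frac{163}{2829} \approx -0.057618$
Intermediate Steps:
$A{\left(G,R \right)} = -4 + 33 G$
$\frac{A{\left(10,169 \right)}}{-5658} = \frac{-4 + 33 \cdot 10}{-5658} = \left(-4 + 330\right) \left(- \frac{1}{5658}\right) = 326 \left(- \frac{1}{5658}\right) = - \frac{163}{2829}$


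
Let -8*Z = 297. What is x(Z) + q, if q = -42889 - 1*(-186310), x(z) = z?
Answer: 1147071/8 ≈ 1.4338e+5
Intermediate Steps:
Z = -297/8 (Z = -⅛*297 = -297/8 ≈ -37.125)
q = 143421 (q = -42889 + 186310 = 143421)
x(Z) + q = -297/8 + 143421 = 1147071/8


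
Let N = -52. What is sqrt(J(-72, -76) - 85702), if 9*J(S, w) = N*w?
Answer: I*sqrt(767366)/3 ≈ 292.0*I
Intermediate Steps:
J(S, w) = -52*w/9 (J(S, w) = (-52*w)/9 = -52*w/9)
sqrt(J(-72, -76) - 85702) = sqrt(-52/9*(-76) - 85702) = sqrt(3952/9 - 85702) = sqrt(-767366/9) = I*sqrt(767366)/3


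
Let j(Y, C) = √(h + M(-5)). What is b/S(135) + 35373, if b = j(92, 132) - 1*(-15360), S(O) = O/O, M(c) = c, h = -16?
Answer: 50733 + I*√21 ≈ 50733.0 + 4.5826*I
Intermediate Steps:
j(Y, C) = I*√21 (j(Y, C) = √(-16 - 5) = √(-21) = I*√21)
S(O) = 1
b = 15360 + I*√21 (b = I*√21 - 1*(-15360) = I*√21 + 15360 = 15360 + I*√21 ≈ 15360.0 + 4.5826*I)
b/S(135) + 35373 = (15360 + I*√21)/1 + 35373 = (15360 + I*√21)*1 + 35373 = (15360 + I*√21) + 35373 = 50733 + I*√21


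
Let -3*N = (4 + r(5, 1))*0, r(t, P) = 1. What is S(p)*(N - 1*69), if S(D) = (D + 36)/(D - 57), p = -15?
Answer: 161/8 ≈ 20.125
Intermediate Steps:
S(D) = (36 + D)/(-57 + D)
N = 0 (N = -(4 + 1)*0/3 = -5*0/3 = -⅓*0 = 0)
S(p)*(N - 1*69) = ((36 - 15)/(-57 - 15))*(0 - 1*69) = (21/(-72))*(0 - 69) = -1/72*21*(-69) = -7/24*(-69) = 161/8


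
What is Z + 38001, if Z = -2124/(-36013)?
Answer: 1368532137/36013 ≈ 38001.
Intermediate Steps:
Z = 2124/36013 (Z = -2124*(-1/36013) = 2124/36013 ≈ 0.058979)
Z + 38001 = 2124/36013 + 38001 = 1368532137/36013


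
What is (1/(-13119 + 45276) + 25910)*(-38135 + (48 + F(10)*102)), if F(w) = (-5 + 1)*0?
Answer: -31733626442777/32157 ≈ -9.8683e+8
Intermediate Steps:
F(w) = 0 (F(w) = -4*0 = 0)
(1/(-13119 + 45276) + 25910)*(-38135 + (48 + F(10)*102)) = (1/(-13119 + 45276) + 25910)*(-38135 + (48 + 0*102)) = (1/32157 + 25910)*(-38135 + (48 + 0)) = (1/32157 + 25910)*(-38135 + 48) = (833187871/32157)*(-38087) = -31733626442777/32157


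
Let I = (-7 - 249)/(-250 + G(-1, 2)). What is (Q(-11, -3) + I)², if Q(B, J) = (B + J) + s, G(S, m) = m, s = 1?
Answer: 137641/961 ≈ 143.23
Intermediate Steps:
Q(B, J) = 1 + B + J (Q(B, J) = (B + J) + 1 = 1 + B + J)
I = 32/31 (I = (-7 - 249)/(-250 + 2) = -256/(-248) = -256*(-1/248) = 32/31 ≈ 1.0323)
(Q(-11, -3) + I)² = ((1 - 11 - 3) + 32/31)² = (-13 + 32/31)² = (-371/31)² = 137641/961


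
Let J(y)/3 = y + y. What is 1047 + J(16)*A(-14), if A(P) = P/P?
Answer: 1143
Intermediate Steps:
A(P) = 1
J(y) = 6*y (J(y) = 3*(y + y) = 3*(2*y) = 6*y)
1047 + J(16)*A(-14) = 1047 + (6*16)*1 = 1047 + 96*1 = 1047 + 96 = 1143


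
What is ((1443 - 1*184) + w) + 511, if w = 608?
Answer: 2378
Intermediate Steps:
((1443 - 1*184) + w) + 511 = ((1443 - 1*184) + 608) + 511 = ((1443 - 184) + 608) + 511 = (1259 + 608) + 511 = 1867 + 511 = 2378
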